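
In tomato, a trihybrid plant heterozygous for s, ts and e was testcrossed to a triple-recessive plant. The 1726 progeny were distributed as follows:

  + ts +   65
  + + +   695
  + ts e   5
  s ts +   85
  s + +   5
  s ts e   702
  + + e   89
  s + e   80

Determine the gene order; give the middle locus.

The two most frequent reciprocal classes, + + + and s ts e, are the parental types, so the F1 was + + + / s ts e.
The two rarest classes, s + + and + ts e, are the double crossovers. Comparing them with the parentals, only the s allele has switched, so s is the middle locus and the order is ts – s – e.

s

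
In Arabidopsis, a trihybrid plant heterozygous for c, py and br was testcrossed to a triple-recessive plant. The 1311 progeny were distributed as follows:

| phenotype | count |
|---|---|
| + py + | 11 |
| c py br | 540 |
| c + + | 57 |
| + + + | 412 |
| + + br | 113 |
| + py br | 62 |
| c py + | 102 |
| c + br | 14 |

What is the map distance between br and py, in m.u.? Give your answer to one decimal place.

The two most frequent reciprocal classes, c py br and + + +, are the parental types, so the F1 was c py br / + + +.
The two rarest classes, c + br and + py +, are the double crossovers. Comparing them with the parentals, only the py allele has switched, so py is the middle locus and the order is c – py – br.
Crossovers in the py–br interval produce the single-crossover classes c py + and + + br (102 + 113 = 215) plus the double crossovers (25).
RF(py–br) = (215 + 25) / 1311 = 240/1311 = 0.1831 → 18.3 m.u.

18.3 m.u.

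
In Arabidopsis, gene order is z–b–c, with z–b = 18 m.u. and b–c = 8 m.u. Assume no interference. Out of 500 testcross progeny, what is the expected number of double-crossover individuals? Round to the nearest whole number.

Map distances give recombination frequencies of 0.180 and 0.080 for the two intervals.
With no interference, expected double-crossover frequency = 0.180 × 0.080 = 0.01440.
Expected number = 0.01440 × 500 = 7.20 ≈ 7.

7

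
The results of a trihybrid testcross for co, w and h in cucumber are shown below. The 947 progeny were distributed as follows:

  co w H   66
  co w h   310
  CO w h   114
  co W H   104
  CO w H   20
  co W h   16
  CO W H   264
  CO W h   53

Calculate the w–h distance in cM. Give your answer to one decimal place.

16.4 cM

The two most frequent reciprocal classes, co w h and CO W H, are the parental types, so the F1 was co w h / CO W H.
The two rarest classes, co W h and CO w H, are the double crossovers. Comparing them with the parentals, only the w allele has switched, so w is the middle locus and the order is h – w – co.
Crossovers in the h–w interval produce the single-crossover classes co w H and CO W h (66 + 53 = 119) plus the double crossovers (36).
RF(h–w) = (119 + 36) / 947 = 155/947 = 0.1637 → 16.4 cM.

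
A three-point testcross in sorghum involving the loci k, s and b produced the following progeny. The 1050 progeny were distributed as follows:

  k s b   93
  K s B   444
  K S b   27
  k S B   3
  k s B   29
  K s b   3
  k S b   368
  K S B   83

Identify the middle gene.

b

The two most frequent reciprocal classes, k S b and K s B, are the parental types, so the F1 was k S b / K s B.
The two rarest classes, k S B and K s b, are the double crossovers. Comparing them with the parentals, only the b allele has switched, so b is the middle locus and the order is s – b – k.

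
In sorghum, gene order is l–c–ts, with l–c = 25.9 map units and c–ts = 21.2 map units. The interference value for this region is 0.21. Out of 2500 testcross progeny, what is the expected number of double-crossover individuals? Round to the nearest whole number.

Map distances give recombination frequencies of 0.259 and 0.212 for the two intervals.
With interference 0.21 (so coincidence = 0.79), expected double-crossover frequency = 0.259 × 0.212 × 0.79 = 0.04338.
Expected number = 0.04338 × 2500 = 108.44 ≈ 108.

108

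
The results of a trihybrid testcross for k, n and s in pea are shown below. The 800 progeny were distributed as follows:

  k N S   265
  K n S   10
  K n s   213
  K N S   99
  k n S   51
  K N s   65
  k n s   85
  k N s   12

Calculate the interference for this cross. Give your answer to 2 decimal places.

0.38

The two most frequent reciprocal classes, K n s and k N S, are the parental types, so the F1 was K n s / k N S.
The two rarest classes, K n S and k N s, are the double crossovers. Comparing them with the parentals, only the s allele has switched, so s is the middle locus and the order is n – s – k.
n–s: (116 + 22)/800 = 0.1725; s–k: (184 + 22)/800 = 0.2575.
Expected DCO frequency = 0.1725 × 0.2575 ≈ 0.04442; observed = 22/800 ≈ 0.02750.
Coefficient of coincidence = 0.02750/0.04442 ≈ 0.62; interference = 1 − 0.62 = 0.38.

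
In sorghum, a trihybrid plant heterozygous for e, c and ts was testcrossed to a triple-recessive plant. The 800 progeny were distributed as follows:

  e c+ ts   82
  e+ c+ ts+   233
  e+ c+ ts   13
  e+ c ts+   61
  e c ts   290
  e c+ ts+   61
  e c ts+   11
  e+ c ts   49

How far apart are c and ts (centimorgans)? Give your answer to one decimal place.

The two most frequent reciprocal classes, e c ts and e+ c+ ts+, are the parental types, so the F1 was e c ts / e+ c+ ts+.
The two rarest classes, e c ts+ and e+ c+ ts, are the double crossovers. Comparing them with the parentals, only the ts allele has switched, so ts is the middle locus and the order is c – ts – e.
Crossovers in the c–ts interval produce the single-crossover classes e c+ ts and e+ c ts+ (82 + 61 = 143) plus the double crossovers (24).
RF(c–ts) = (143 + 24) / 800 = 167/800 = 0.2087 → 20.9 centimorgans.

20.9 centimorgans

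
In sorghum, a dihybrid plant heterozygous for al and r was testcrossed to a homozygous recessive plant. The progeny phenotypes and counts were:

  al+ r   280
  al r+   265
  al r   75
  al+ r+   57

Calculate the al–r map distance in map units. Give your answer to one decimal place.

19.5 map units

The two most frequent classes, al+ r (280) and al r+ (265), are the parental types, so the F1 was al+ r / al r+.
The recombinant classes are al+ r+ and al r: 57 + 75 = 132.
Recombination frequency = 132/677 = 0.1950 ≈ 19.5%, i.e. 19.5 map units.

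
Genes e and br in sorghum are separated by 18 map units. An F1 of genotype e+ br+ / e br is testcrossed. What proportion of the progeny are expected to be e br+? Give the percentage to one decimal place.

A map distance of 18 map units corresponds to a recombination frequency of 0.180.
The F1 is e+ br+ / e br, so e br+ is a recombinant gamete class with expected frequency r/2 = 0.180/2 = 0.0900.
That is 0.0900 = 9.0% of the progeny.

9.0%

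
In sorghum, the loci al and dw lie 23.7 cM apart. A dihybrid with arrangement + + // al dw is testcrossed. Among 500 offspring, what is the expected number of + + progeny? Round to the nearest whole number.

A map distance of 23.7 cM corresponds to a recombination frequency of 0.237.
The F1 is + + / al dw, so + + is a parental gamete class with expected frequency (1 − r)/2 = 0.763/2 = 0.3815.
Expected number = 0.3815 × 500 = 190.75 ≈ 191.

191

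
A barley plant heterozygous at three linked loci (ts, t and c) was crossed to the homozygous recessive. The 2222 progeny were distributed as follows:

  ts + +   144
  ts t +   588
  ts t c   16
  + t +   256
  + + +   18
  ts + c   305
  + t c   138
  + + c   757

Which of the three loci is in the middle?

c

The two most frequent reciprocal classes, + + c and ts t +, are the parental types, so the F1 was + + c / ts t +.
The two rarest classes, + + + and ts t c, are the double crossovers. Comparing them with the parentals, only the c allele has switched, so c is the middle locus and the order is ts – c – t.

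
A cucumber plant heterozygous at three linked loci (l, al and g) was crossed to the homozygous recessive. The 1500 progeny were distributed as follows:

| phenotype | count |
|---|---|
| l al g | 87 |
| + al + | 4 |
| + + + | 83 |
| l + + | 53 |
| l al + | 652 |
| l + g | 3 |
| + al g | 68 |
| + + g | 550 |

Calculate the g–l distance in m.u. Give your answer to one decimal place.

The two most frequent reciprocal classes, l al + and + + g, are the parental types, so the F1 was l al + / + + g.
The two rarest classes, + al + and l + g, are the double crossovers. Comparing them with the parentals, only the l allele has switched, so l is the middle locus and the order is g – l – al.
Crossovers in the g–l interval produce the single-crossover classes l al g and + + + (87 + 83 = 170) plus the double crossovers (7).
RF(g–l) = (170 + 7) / 1500 = 177/1500 = 0.1180 → 11.8 m.u.

11.8 m.u.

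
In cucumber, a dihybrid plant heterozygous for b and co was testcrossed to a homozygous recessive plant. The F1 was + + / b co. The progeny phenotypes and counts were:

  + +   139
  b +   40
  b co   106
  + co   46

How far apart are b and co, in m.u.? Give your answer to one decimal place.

The recombinant classes are + co and b +: 46 + 40 = 86.
Recombination frequency = 86/331 = 0.2598 ≈ 26.0%, i.e. 26.0 m.u.

26.0 m.u.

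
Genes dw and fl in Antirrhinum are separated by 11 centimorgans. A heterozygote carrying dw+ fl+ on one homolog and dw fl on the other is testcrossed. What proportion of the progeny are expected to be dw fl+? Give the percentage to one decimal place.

5.5%

A map distance of 11 centimorgans corresponds to a recombination frequency of 0.110.
The F1 is dw+ fl+ / dw fl, so dw fl+ is a recombinant gamete class with expected frequency r/2 = 0.110/2 = 0.0550.
That is 0.0550 = 5.5% of the progeny.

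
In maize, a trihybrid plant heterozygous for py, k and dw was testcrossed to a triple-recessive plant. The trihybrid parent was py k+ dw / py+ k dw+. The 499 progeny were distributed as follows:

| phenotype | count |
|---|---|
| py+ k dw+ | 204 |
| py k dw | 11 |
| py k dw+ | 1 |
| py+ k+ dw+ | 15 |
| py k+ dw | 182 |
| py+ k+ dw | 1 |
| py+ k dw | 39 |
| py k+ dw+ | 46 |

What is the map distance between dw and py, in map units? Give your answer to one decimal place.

The two rarest classes, py+ k+ dw and py k dw+, are the double crossovers. Comparing them with the parentals, only the py allele has switched, so py is the middle locus and the order is dw – py – k.
Crossovers in the dw–py interval produce the single-crossover classes py k+ dw+ and py+ k dw (46 + 39 = 85) plus the double crossovers (2).
RF(dw–py) = (85 + 2) / 499 = 87/499 = 0.1743 → 17.4 map units.

17.4 map units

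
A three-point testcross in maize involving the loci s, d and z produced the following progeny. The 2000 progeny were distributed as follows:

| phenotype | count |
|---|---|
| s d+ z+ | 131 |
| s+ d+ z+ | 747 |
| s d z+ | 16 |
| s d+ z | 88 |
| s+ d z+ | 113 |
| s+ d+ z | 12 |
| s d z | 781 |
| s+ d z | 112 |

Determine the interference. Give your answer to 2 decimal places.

The two most frequent reciprocal classes, s+ d+ z+ and s d z, are the parental types, so the F1 was s+ d+ z+ / s d z.
The two rarest classes, s+ d+ z and s d z+, are the double crossovers. Comparing them with the parentals, only the z allele has switched, so z is the middle locus and the order is d – z – s.
d–z: (201 + 28)/2000 = 0.1145; z–s: (243 + 28)/2000 = 0.1355.
Expected DCO frequency = 0.1145 × 0.1355 ≈ 0.01551; observed = 28/2000 ≈ 0.01400.
Coefficient of coincidence = 0.01400/0.01551 ≈ 0.90; interference = 1 − 0.90 = 0.10.

0.10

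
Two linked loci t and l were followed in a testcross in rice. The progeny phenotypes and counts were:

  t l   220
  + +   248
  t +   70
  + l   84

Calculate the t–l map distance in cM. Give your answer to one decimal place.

24.8 cM

The two most frequent classes, + + (248) and t l (220), are the parental types, so the F1 was + + / t l.
The recombinant classes are + l and t +: 84 + 70 = 154.
Recombination frequency = 154/622 = 0.2476 ≈ 24.8%, i.e. 24.8 cM.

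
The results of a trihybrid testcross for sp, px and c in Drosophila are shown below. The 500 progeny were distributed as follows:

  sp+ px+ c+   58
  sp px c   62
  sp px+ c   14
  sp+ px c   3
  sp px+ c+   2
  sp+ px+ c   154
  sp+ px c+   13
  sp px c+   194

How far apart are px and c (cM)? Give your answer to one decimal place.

25.0 cM

The two most frequent reciprocal classes, sp px c+ and sp+ px+ c, are the parental types, so the F1 was sp px c+ / sp+ px+ c.
The two rarest classes, sp px+ c+ and sp+ px c, are the double crossovers. Comparing them with the parentals, only the px allele has switched, so px is the middle locus and the order is c – px – sp.
Crossovers in the c–px interval produce the single-crossover classes sp px c and sp+ px+ c+ (62 + 58 = 120) plus the double crossovers (5).
RF(c–px) = (120 + 5) / 500 = 125/500 = 0.2500 → 25.0 cM.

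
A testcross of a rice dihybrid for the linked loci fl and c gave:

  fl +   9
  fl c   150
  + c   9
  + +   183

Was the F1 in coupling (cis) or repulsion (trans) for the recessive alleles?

cis

The two most frequent classes are + + (183) and fl c (150); these are the parental (non-recombinant) types.
So the F1 carried + + on one chromosome and fl c on the other — the recessive alleles are on the same chromosome (cis / coupling).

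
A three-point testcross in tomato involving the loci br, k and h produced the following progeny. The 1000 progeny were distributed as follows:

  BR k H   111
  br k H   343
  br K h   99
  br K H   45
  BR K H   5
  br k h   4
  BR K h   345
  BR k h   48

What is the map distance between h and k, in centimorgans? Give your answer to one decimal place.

The two most frequent reciprocal classes, br k H and BR K h, are the parental types, so the F1 was br k H / BR K h.
The two rarest classes, br k h and BR K H, are the double crossovers. Comparing them with the parentals, only the h allele has switched, so h is the middle locus and the order is k – h – br.
Crossovers in the k–h interval produce the single-crossover classes br K H and BR k h (45 + 48 = 93) plus the double crossovers (9).
RF(k–h) = (93 + 9) / 1000 = 102/1000 = 0.1020 → 10.2 centimorgans.

10.2 centimorgans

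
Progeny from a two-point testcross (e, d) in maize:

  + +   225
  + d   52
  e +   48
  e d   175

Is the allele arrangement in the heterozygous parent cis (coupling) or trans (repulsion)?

The two most frequent classes are + + (225) and e d (175); these are the parental (non-recombinant) types.
So the F1 carried + + on one chromosome and e d on the other — the recessive alleles are on the same chromosome (cis / coupling).

cis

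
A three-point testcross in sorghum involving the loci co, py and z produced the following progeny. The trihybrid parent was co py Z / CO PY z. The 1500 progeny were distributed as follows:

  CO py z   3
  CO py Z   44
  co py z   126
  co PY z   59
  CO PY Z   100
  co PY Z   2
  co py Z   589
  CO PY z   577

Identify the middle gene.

py

The two rarest classes, co PY Z and CO py z, are the double crossovers. Comparing them with the parentals, only the py allele has switched, so py is the middle locus and the order is z – py – co.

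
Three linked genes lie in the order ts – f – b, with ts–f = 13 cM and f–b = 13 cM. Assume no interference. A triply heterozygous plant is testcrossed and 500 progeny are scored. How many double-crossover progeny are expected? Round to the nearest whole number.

Map distances give recombination frequencies of 0.130 and 0.130 for the two intervals.
With no interference, expected double-crossover frequency = 0.130 × 0.130 = 0.01690.
Expected number = 0.01690 × 500 = 8.45 ≈ 8.

8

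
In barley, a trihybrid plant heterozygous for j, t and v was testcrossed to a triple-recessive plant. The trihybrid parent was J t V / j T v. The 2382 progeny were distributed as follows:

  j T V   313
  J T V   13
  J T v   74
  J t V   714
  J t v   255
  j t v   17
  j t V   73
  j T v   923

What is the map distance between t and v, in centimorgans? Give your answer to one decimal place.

25.1 centimorgans

The two rarest classes, J T V and j t v, are the double crossovers. Comparing them with the parentals, only the t allele has switched, so t is the middle locus and the order is v – t – j.
Crossovers in the v–t interval produce the single-crossover classes J t v and j T V (255 + 313 = 568) plus the double crossovers (30).
RF(v–t) = (568 + 30) / 2382 = 598/2382 = 0.2510 → 25.1 centimorgans.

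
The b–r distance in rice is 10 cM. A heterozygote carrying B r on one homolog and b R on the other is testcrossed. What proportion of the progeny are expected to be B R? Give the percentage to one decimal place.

A map distance of 10 cM corresponds to a recombination frequency of 0.100.
The F1 is B r / b R, so B R is a recombinant gamete class with expected frequency r/2 = 0.100/2 = 0.0500.
That is 0.0500 = 5.0% of the progeny.

5.0%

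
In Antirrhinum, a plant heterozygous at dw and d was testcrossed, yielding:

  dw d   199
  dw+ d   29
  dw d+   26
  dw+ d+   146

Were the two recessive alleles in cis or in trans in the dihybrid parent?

cis

The two most frequent classes are dw+ d+ (146) and dw d (199); these are the parental (non-recombinant) types.
So the F1 carried dw+ d+ on one chromosome and dw d on the other — the recessive alleles are on the same chromosome (cis / coupling).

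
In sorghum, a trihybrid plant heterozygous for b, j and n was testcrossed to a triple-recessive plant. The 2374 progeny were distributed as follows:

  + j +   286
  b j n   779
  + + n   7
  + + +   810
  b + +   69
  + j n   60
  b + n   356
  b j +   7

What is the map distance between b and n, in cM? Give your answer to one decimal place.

6.0 cM

The two most frequent reciprocal classes, b j n and + + +, are the parental types, so the F1 was b j n / + + +.
The two rarest classes, b j + and + + n, are the double crossovers. Comparing them with the parentals, only the n allele has switched, so n is the middle locus and the order is j – n – b.
Crossovers in the n–b interval produce the single-crossover classes + j n and b + + (60 + 69 = 129) plus the double crossovers (14).
RF(n–b) = (129 + 14) / 2374 = 143/2374 = 0.0602 → 6.0 cM.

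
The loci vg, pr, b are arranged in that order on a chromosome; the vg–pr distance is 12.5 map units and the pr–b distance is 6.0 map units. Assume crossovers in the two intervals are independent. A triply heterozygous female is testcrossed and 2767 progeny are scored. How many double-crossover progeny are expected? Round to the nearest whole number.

21

Map distances give recombination frequencies of 0.125 and 0.060 for the two intervals.
With no interference, expected double-crossover frequency = 0.125 × 0.060 = 0.00750.
Expected number = 0.00750 × 2767 = 20.75 ≈ 21.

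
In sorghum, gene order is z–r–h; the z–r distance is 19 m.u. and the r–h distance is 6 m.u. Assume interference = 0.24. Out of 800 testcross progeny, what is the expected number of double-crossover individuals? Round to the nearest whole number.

Map distances give recombination frequencies of 0.190 and 0.060 for the two intervals.
With interference 0.24 (so coincidence = 0.76), expected double-crossover frequency = 0.190 × 0.060 × 0.76 = 0.00866.
Expected number = 0.00866 × 800 = 6.93 ≈ 7.

7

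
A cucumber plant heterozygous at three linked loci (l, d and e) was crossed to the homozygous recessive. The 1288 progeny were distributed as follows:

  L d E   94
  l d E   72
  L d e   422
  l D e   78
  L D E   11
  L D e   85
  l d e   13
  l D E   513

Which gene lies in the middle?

The two most frequent reciprocal classes, l D E and L d e, are the parental types, so the F1 was l D E / L d e.
The two rarest classes, L D E and l d e, are the double crossovers. Comparing them with the parentals, only the l allele has switched, so l is the middle locus and the order is d – l – e.

l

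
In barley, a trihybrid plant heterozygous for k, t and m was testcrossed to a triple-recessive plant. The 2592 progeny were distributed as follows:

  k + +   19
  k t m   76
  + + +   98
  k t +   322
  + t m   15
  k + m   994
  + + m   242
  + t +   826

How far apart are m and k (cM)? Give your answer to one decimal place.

The two most frequent reciprocal classes, + t + and k + m, are the parental types, so the F1 was + t + / k + m.
The two rarest classes, + t m and k + +, are the double crossovers. Comparing them with the parentals, only the m allele has switched, so m is the middle locus and the order is t – m – k.
Crossovers in the m–k interval produce the single-crossover classes k t + and + + m (322 + 242 = 564) plus the double crossovers (34).
RF(m–k) = (564 + 34) / 2592 = 598/2592 = 0.2307 → 23.1 cM.

23.1 cM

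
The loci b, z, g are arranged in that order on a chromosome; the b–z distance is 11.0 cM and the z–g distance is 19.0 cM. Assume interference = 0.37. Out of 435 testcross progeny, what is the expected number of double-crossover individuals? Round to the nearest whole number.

6

Map distances give recombination frequencies of 0.110 and 0.190 for the two intervals.
With interference 0.37 (so coincidence = 0.63), expected double-crossover frequency = 0.110 × 0.190 × 0.63 = 0.01317.
Expected number = 0.01317 × 435 = 5.73 ≈ 6.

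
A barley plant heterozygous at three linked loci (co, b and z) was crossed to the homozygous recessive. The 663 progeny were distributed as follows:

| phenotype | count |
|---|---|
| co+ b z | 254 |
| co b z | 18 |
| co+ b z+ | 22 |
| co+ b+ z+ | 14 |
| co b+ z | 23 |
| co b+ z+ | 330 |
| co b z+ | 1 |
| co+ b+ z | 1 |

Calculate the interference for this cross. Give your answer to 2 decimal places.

The two most frequent reciprocal classes, co+ b z and co b+ z+, are the parental types, so the F1 was co+ b z / co b+ z+.
The two rarest classes, co+ b+ z and co b z+, are the double crossovers. Comparing them with the parentals, only the b allele has switched, so b is the middle locus and the order is z – b – co.
z–b: (45 + 2)/663 = 0.0709; b–co: (32 + 2)/663 = 0.0513.
Expected DCO frequency = 0.0709 × 0.0513 ≈ 0.00364; observed = 2/663 ≈ 0.00302.
Coefficient of coincidence = 0.00302/0.00364 ≈ 0.83; interference = 1 − 0.83 = 0.17.

0.17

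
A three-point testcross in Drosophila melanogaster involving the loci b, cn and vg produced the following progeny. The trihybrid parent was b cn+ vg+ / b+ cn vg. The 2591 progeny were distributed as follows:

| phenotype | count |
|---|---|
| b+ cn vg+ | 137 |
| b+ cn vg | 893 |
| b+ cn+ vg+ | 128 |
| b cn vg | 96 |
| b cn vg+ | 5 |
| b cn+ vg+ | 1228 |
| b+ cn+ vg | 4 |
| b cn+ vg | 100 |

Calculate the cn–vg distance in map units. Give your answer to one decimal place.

The two rarest classes, b cn vg+ and b+ cn+ vg, are the double crossovers. Comparing them with the parentals, only the cn allele has switched, so cn is the middle locus and the order is b – cn – vg.
Crossovers in the cn–vg interval produce the single-crossover classes b cn+ vg and b+ cn vg+ (100 + 137 = 237) plus the double crossovers (9).
RF(cn–vg) = (237 + 9) / 2591 = 246/2591 = 0.0949 → 9.5 map units.

9.5 map units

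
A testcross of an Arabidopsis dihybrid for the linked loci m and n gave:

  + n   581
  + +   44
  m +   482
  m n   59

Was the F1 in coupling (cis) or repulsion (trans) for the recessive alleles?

trans

The two most frequent classes are + n (581) and m + (482); these are the parental (non-recombinant) types.
So the F1 carried + n on one chromosome and m + on the other — the recessive alleles are on opposite chromosomes (trans / repulsion).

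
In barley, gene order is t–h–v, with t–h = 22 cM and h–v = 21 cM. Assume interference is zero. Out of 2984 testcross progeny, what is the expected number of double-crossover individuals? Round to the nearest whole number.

138

Map distances give recombination frequencies of 0.220 and 0.210 for the two intervals.
With no interference, expected double-crossover frequency = 0.220 × 0.210 = 0.04620.
Expected number = 0.04620 × 2984 = 137.86 ≈ 138.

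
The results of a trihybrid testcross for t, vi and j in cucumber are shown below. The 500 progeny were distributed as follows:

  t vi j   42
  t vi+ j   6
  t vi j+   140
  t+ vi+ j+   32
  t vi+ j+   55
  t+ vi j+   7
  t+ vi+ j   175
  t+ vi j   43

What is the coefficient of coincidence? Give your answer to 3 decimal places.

0.673

The two most frequent reciprocal classes, t vi j+ and t+ vi+ j, are the parental types, so the F1 was t vi j+ / t+ vi+ j.
The two rarest classes, t+ vi j+ and t vi+ j, are the double crossovers. Comparing them with the parentals, only the t allele has switched, so t is the middle locus and the order is j – t – vi.
j–t: (74 + 13)/500 = 0.1740; t–vi: (98 + 13)/500 = 0.2220.
Expected DCO frequency = 0.1740 × 0.2220 ≈ 0.03863; observed = 13/500 ≈ 0.02600.
Coefficient of coincidence = 0.02600/0.03863 ≈ 0.673.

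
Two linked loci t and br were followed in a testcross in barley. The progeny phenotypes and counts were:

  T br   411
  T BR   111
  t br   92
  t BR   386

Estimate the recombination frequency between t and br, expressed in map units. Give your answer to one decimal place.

The two most frequent classes, T br (411) and t BR (386), are the parental types, so the F1 was T br / t BR.
The recombinant classes are T BR and t br: 111 + 92 = 203.
Recombination frequency = 203/1000 = 0.2030 ≈ 20.3%, i.e. 20.3 map units.

20.3 map units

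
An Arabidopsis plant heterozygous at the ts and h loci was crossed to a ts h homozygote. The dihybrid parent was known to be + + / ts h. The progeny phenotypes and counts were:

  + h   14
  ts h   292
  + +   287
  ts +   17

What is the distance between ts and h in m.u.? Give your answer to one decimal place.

5.1 m.u.

The recombinant classes are + h and ts +: 14 + 17 = 31.
Recombination frequency = 31/610 = 0.0508 ≈ 5.1%, i.e. 5.1 m.u.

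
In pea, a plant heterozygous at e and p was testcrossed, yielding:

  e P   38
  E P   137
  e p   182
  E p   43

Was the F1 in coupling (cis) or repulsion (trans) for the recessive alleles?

The two most frequent classes are E P (137) and e p (182); these are the parental (non-recombinant) types.
So the F1 carried E P on one chromosome and e p on the other — the recessive alleles are on the same chromosome (cis / coupling).

cis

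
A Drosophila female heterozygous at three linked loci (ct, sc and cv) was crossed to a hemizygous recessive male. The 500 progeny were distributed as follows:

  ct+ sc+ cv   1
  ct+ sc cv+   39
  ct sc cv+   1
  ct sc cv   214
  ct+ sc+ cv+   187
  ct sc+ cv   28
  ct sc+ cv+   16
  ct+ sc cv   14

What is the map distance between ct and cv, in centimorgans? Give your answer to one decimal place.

The two most frequent reciprocal classes, ct+ sc+ cv+ and ct sc cv, are the parental types, so the F1 was ct+ sc+ cv+ / ct sc cv.
The two rarest classes, ct+ sc+ cv and ct sc cv+, are the double crossovers. Comparing them with the parentals, only the cv allele has switched, so cv is the middle locus and the order is sc – cv – ct.
Crossovers in the cv–ct interval produce the single-crossover classes ct sc+ cv+ and ct+ sc cv (16 + 14 = 30) plus the double crossovers (2).
RF(cv–ct) = (30 + 2) / 500 = 32/500 = 0.0640 → 6.4 centimorgans.

6.4 centimorgans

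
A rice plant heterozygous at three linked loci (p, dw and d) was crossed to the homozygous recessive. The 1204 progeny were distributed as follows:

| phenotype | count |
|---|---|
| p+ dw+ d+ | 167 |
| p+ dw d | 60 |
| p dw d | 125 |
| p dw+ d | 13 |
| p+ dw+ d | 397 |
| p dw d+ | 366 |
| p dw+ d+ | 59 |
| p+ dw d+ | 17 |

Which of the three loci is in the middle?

The two most frequent reciprocal classes, p+ dw+ d and p dw d+, are the parental types, so the F1 was p+ dw+ d / p dw d+.
The two rarest classes, p dw+ d and p+ dw d+, are the double crossovers. Comparing them with the parentals, only the p allele has switched, so p is the middle locus and the order is d – p – dw.

p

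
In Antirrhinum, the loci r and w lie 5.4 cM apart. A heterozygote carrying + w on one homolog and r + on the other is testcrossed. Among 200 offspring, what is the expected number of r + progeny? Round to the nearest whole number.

95

A map distance of 5.4 cM corresponds to a recombination frequency of 0.054.
The F1 is + w / r +, so r + is a parental gamete class with expected frequency (1 − r)/2 = 0.946/2 = 0.4730.
Expected number = 0.4730 × 200 = 94.60 ≈ 95.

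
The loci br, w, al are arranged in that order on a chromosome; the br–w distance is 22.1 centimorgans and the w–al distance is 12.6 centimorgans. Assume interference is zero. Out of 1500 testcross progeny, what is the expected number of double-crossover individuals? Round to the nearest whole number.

Map distances give recombination frequencies of 0.221 and 0.126 for the two intervals.
With no interference, expected double-crossover frequency = 0.221 × 0.126 = 0.02785.
Expected number = 0.02785 × 1500 = 41.77 ≈ 42.

42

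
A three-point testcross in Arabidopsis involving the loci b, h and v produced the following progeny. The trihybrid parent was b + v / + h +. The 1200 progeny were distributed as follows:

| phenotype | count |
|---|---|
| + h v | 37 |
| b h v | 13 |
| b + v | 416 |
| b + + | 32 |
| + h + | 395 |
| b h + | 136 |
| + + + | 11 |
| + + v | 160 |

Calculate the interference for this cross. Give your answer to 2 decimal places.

The two rarest classes, b h v and + + +, are the double crossovers. Comparing them with the parentals, only the h allele has switched, so h is the middle locus and the order is b – h – v.
b–h: (296 + 24)/1200 = 0.2667; h–v: (69 + 24)/1200 = 0.0775.
Expected DCO frequency = 0.2667 × 0.0775 ≈ 0.02067; observed = 24/1200 ≈ 0.02000.
Coefficient of coincidence = 0.02000/0.02067 ≈ 0.97; interference = 1 − 0.97 = 0.03.

0.03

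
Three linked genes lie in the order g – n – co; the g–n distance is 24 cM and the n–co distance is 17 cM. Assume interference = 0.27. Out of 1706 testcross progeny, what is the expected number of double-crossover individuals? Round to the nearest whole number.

Map distances give recombination frequencies of 0.240 and 0.170 for the two intervals.
With interference 0.27 (so coincidence = 0.73), expected double-crossover frequency = 0.240 × 0.170 × 0.73 = 0.02978.
Expected number = 0.02978 × 1706 = 50.81 ≈ 51.

51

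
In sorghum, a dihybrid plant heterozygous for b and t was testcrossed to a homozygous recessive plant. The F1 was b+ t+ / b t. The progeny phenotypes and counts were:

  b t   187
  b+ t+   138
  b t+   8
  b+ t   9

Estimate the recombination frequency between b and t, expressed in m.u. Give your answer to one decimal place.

5.0 m.u.

The recombinant classes are b+ t and b t+: 9 + 8 = 17.
Recombination frequency = 17/342 = 0.0497 ≈ 5.0%, i.e. 5.0 m.u.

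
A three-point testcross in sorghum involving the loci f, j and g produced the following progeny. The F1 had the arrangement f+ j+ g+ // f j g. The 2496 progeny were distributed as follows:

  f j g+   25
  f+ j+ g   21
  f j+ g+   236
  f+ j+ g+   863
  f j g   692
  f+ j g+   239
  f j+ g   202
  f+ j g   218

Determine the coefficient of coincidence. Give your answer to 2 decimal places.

0.47

The two rarest classes, f+ j+ g and f j g+, are the double crossovers. Comparing them with the parentals, only the g allele has switched, so g is the middle locus and the order is j – g – f.
j–g: (441 + 46)/2496 = 0.1951; g–f: (454 + 46)/2496 = 0.2003.
Expected DCO frequency = 0.1951 × 0.2003 ≈ 0.03908; observed = 46/2496 ≈ 0.01843.
Coefficient of coincidence = 0.01843/0.03908 ≈ 0.47.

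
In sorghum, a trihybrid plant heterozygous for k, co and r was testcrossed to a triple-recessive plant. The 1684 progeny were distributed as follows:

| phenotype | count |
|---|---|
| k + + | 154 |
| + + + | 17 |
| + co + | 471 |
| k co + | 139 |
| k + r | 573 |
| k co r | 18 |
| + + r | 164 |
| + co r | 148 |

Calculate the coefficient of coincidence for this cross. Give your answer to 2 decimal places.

The two most frequent reciprocal classes, k + r and + co +, are the parental types, so the F1 was k + r / + co +.
The two rarest classes, k co r and + + +, are the double crossovers. Comparing them with the parentals, only the co allele has switched, so co is the middle locus and the order is r – co – k.
r–co: (302 + 35)/1684 = 0.2001; co–k: (303 + 35)/1684 = 0.2007.
Expected DCO frequency = 0.2001 × 0.2007 ≈ 0.04016; observed = 35/1684 ≈ 0.02078.
Coefficient of coincidence = 0.02078/0.04016 ≈ 0.52.

0.52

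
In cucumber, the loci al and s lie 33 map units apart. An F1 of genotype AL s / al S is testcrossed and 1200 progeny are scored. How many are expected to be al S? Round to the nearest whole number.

402

A map distance of 33 map units corresponds to a recombination frequency of 0.330.
The F1 is AL s / al S, so al S is a parental gamete class with expected frequency (1 − r)/2 = 0.670/2 = 0.3350.
Expected number = 0.3350 × 1200 = 402.00 ≈ 402.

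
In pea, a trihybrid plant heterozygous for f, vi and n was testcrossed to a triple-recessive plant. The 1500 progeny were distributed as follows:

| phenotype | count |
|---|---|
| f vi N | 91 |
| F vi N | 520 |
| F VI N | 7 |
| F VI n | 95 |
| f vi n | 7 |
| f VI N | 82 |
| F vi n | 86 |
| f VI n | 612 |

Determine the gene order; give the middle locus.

The two most frequent reciprocal classes, F vi N and f VI n, are the parental types, so the F1 was F vi N / f VI n.
The two rarest classes, F VI N and f vi n, are the double crossovers. Comparing them with the parentals, only the vi allele has switched, so vi is the middle locus and the order is f – vi – n.

vi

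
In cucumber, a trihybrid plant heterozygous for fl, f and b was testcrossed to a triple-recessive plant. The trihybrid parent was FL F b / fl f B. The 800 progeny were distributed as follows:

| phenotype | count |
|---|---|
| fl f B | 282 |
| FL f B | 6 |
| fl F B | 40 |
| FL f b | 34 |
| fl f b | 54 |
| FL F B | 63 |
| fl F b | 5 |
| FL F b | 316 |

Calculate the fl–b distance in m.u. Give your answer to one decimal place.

16.0 m.u.

The two rarest classes, fl F b and FL f B, are the double crossovers. Comparing them with the parentals, only the fl allele has switched, so fl is the middle locus and the order is f – fl – b.
Crossovers in the fl–b interval produce the single-crossover classes FL F B and fl f b (63 + 54 = 117) plus the double crossovers (11).
RF(fl–b) = (117 + 11) / 800 = 128/800 = 0.1600 → 16.0 m.u.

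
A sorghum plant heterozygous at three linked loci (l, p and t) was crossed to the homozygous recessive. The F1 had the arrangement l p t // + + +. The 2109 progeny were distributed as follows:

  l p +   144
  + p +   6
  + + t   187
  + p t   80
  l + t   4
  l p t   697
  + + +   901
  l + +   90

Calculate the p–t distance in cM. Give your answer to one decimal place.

16.2 cM

The two rarest classes, l + t and + p +, are the double crossovers. Comparing them with the parentals, only the p allele has switched, so p is the middle locus and the order is l – p – t.
Crossovers in the p–t interval produce the single-crossover classes l p + and + + t (144 + 187 = 331) plus the double crossovers (10).
RF(p–t) = (331 + 10) / 2109 = 341/2109 = 0.1617 → 16.2 cM.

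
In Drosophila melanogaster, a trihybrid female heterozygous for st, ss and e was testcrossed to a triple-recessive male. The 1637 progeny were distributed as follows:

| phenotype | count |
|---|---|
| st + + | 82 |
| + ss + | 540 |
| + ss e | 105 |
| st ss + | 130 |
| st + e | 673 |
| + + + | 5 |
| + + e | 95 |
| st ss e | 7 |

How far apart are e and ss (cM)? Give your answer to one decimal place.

The two most frequent reciprocal classes, st + e and + ss +, are the parental types, so the F1 was st + e / + ss +.
The two rarest classes, st ss e and + + +, are the double crossovers. Comparing them with the parentals, only the ss allele has switched, so ss is the middle locus and the order is e – ss – st.
Crossovers in the e–ss interval produce the single-crossover classes st + + and + ss e (82 + 105 = 187) plus the double crossovers (12).
RF(e–ss) = (187 + 12) / 1637 = 199/1637 = 0.1216 → 12.2 cM.

12.2 cM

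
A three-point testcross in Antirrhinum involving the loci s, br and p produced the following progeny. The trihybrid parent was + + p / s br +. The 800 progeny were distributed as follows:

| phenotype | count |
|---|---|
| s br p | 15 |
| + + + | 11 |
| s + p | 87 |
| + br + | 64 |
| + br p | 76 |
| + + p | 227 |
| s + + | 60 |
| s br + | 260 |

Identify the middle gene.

p

The two rarest classes, + + + and s br p, are the double crossovers. Comparing them with the parentals, only the p allele has switched, so p is the middle locus and the order is br – p – s.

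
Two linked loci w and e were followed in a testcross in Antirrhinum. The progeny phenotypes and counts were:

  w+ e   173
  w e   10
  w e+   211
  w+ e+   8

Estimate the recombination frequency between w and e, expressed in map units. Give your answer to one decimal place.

4.5 map units

The two most frequent classes, w+ e (173) and w e+ (211), are the parental types, so the F1 was w+ e / w e+.
The recombinant classes are w+ e+ and w e: 8 + 10 = 18.
Recombination frequency = 18/402 = 0.0448 ≈ 4.5%, i.e. 4.5 map units.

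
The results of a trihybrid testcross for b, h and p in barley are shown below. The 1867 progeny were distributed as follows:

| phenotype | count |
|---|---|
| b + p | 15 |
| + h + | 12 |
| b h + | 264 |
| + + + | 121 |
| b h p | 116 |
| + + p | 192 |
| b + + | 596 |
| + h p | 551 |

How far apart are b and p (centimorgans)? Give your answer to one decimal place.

14.1 centimorgans

The two most frequent reciprocal classes, b + + and + h p, are the parental types, so the F1 was b + + / + h p.
The two rarest classes, b + p and + h +, are the double crossovers. Comparing them with the parentals, only the p allele has switched, so p is the middle locus and the order is b – p – h.
Crossovers in the b–p interval produce the single-crossover classes + + + and b h p (121 + 116 = 237) plus the double crossovers (27).
RF(b–p) = (237 + 27) / 1867 = 264/1867 = 0.1414 → 14.1 centimorgans.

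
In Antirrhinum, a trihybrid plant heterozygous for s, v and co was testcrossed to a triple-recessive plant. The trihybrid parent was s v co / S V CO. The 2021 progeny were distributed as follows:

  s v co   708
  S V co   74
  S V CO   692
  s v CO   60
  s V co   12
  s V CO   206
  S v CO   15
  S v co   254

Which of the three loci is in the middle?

v

The two rarest classes, s V co and S v CO, are the double crossovers. Comparing them with the parentals, only the v allele has switched, so v is the middle locus and the order is s – v – co.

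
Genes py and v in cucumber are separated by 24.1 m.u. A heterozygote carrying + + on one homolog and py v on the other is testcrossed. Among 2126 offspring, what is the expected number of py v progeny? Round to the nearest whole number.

A map distance of 24.1 m.u. corresponds to a recombination frequency of 0.241.
The F1 is + + / py v, so py v is a parental gamete class with expected frequency (1 − r)/2 = 0.759/2 = 0.3795.
Expected number = 0.3795 × 2126 = 806.82 ≈ 807.

807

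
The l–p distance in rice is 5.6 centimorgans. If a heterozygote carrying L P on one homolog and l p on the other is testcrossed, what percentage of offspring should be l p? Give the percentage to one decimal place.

47.2%

A map distance of 5.6 centimorgans corresponds to a recombination frequency of 0.056.
The F1 is L P / l p, so l p is a parental gamete class with expected frequency (1 − r)/2 = 0.944/2 = 0.4720.
That is 0.4720 = 47.2% of the progeny.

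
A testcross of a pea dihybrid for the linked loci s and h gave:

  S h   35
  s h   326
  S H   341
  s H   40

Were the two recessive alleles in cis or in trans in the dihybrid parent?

The two most frequent classes are S H (341) and s h (326); these are the parental (non-recombinant) types.
So the F1 carried S H on one chromosome and s h on the other — the recessive alleles are on the same chromosome (cis / coupling).

cis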